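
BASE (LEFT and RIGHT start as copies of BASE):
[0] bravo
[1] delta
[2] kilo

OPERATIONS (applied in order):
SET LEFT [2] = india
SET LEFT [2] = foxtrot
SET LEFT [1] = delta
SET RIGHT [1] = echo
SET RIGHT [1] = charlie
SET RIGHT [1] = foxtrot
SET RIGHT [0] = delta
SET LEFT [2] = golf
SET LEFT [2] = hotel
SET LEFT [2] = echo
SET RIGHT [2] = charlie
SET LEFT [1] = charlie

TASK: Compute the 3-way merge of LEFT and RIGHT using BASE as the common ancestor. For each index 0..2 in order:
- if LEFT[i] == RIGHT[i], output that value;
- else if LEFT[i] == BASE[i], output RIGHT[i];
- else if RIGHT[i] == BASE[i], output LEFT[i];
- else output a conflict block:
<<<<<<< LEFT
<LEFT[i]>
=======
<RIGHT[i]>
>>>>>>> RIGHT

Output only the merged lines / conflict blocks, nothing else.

Final LEFT:  [bravo, charlie, echo]
Final RIGHT: [delta, foxtrot, charlie]
i=0: L=bravo=BASE, R=delta -> take RIGHT -> delta
i=1: BASE=delta L=charlie R=foxtrot all differ -> CONFLICT
i=2: BASE=kilo L=echo R=charlie all differ -> CONFLICT

Answer: delta
<<<<<<< LEFT
charlie
=======
foxtrot
>>>>>>> RIGHT
<<<<<<< LEFT
echo
=======
charlie
>>>>>>> RIGHT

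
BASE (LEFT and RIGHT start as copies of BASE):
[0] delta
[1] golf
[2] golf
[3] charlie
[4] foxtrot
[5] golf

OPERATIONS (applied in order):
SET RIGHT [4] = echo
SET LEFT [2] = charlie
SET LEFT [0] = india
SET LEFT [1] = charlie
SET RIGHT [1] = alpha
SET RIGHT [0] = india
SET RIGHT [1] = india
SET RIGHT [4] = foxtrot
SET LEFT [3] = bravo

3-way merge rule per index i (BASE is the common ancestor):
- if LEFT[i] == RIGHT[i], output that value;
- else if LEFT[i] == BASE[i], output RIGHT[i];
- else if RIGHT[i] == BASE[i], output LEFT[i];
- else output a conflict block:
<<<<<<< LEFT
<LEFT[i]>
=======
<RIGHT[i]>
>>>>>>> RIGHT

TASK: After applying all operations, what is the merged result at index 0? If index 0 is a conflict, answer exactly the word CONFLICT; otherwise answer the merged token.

Final LEFT:  [india, charlie, charlie, bravo, foxtrot, golf]
Final RIGHT: [india, india, golf, charlie, foxtrot, golf]
i=0: L=india R=india -> agree -> india
i=1: BASE=golf L=charlie R=india all differ -> CONFLICT
i=2: L=charlie, R=golf=BASE -> take LEFT -> charlie
i=3: L=bravo, R=charlie=BASE -> take LEFT -> bravo
i=4: L=foxtrot R=foxtrot -> agree -> foxtrot
i=5: L=golf R=golf -> agree -> golf
Index 0 -> india

Answer: india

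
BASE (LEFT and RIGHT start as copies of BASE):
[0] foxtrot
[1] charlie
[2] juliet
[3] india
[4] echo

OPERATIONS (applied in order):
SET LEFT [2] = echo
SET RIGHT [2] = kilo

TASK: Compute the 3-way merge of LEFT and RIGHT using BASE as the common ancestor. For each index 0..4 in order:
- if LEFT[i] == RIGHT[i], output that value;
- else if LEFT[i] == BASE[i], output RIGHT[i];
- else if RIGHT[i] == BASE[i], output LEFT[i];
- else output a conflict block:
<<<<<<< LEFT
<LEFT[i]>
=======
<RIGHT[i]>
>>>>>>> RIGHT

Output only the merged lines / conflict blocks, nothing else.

Answer: foxtrot
charlie
<<<<<<< LEFT
echo
=======
kilo
>>>>>>> RIGHT
india
echo

Derivation:
Final LEFT:  [foxtrot, charlie, echo, india, echo]
Final RIGHT: [foxtrot, charlie, kilo, india, echo]
i=0: L=foxtrot R=foxtrot -> agree -> foxtrot
i=1: L=charlie R=charlie -> agree -> charlie
i=2: BASE=juliet L=echo R=kilo all differ -> CONFLICT
i=3: L=india R=india -> agree -> india
i=4: L=echo R=echo -> agree -> echo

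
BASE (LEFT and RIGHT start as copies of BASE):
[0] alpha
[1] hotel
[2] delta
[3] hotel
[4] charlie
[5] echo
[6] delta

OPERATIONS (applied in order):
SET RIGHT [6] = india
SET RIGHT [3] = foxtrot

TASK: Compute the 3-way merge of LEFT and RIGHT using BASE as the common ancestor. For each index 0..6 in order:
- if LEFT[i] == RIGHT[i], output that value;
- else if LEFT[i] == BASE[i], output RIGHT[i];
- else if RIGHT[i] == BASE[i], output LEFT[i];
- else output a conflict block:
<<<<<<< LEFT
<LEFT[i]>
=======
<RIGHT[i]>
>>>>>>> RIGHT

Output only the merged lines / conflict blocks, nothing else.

Answer: alpha
hotel
delta
foxtrot
charlie
echo
india

Derivation:
Final LEFT:  [alpha, hotel, delta, hotel, charlie, echo, delta]
Final RIGHT: [alpha, hotel, delta, foxtrot, charlie, echo, india]
i=0: L=alpha R=alpha -> agree -> alpha
i=1: L=hotel R=hotel -> agree -> hotel
i=2: L=delta R=delta -> agree -> delta
i=3: L=hotel=BASE, R=foxtrot -> take RIGHT -> foxtrot
i=4: L=charlie R=charlie -> agree -> charlie
i=5: L=echo R=echo -> agree -> echo
i=6: L=delta=BASE, R=india -> take RIGHT -> india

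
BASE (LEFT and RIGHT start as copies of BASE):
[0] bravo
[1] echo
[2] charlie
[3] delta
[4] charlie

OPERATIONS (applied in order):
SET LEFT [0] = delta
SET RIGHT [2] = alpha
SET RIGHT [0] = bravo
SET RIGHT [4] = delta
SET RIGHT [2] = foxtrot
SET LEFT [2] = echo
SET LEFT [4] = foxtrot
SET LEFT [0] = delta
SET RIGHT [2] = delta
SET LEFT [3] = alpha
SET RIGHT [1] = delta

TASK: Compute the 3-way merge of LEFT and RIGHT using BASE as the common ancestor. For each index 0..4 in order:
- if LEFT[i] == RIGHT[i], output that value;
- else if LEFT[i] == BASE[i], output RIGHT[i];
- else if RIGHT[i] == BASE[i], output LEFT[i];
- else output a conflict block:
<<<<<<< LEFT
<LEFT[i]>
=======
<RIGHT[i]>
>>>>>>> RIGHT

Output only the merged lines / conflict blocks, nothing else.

Answer: delta
delta
<<<<<<< LEFT
echo
=======
delta
>>>>>>> RIGHT
alpha
<<<<<<< LEFT
foxtrot
=======
delta
>>>>>>> RIGHT

Derivation:
Final LEFT:  [delta, echo, echo, alpha, foxtrot]
Final RIGHT: [bravo, delta, delta, delta, delta]
i=0: L=delta, R=bravo=BASE -> take LEFT -> delta
i=1: L=echo=BASE, R=delta -> take RIGHT -> delta
i=2: BASE=charlie L=echo R=delta all differ -> CONFLICT
i=3: L=alpha, R=delta=BASE -> take LEFT -> alpha
i=4: BASE=charlie L=foxtrot R=delta all differ -> CONFLICT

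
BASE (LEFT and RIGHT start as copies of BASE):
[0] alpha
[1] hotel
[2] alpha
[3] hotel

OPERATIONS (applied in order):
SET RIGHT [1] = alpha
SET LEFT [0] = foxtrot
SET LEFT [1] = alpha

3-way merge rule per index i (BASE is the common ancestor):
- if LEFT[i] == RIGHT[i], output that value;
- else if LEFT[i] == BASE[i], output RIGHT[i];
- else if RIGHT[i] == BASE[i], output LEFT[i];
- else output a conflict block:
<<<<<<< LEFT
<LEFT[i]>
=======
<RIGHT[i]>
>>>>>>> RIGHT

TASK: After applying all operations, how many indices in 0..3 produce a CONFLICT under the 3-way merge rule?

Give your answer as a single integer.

Final LEFT:  [foxtrot, alpha, alpha, hotel]
Final RIGHT: [alpha, alpha, alpha, hotel]
i=0: L=foxtrot, R=alpha=BASE -> take LEFT -> foxtrot
i=1: L=alpha R=alpha -> agree -> alpha
i=2: L=alpha R=alpha -> agree -> alpha
i=3: L=hotel R=hotel -> agree -> hotel
Conflict count: 0

Answer: 0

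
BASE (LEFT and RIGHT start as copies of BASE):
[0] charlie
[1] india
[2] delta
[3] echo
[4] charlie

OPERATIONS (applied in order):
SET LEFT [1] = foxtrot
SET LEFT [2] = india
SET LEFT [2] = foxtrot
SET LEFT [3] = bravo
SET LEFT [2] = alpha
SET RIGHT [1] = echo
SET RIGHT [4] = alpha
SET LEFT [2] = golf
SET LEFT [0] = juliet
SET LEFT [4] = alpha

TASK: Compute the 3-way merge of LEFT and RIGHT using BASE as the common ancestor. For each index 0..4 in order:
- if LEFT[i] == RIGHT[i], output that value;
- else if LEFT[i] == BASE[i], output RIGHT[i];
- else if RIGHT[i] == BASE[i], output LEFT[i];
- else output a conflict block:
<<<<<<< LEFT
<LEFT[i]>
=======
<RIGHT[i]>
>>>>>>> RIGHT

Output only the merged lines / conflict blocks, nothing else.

Answer: juliet
<<<<<<< LEFT
foxtrot
=======
echo
>>>>>>> RIGHT
golf
bravo
alpha

Derivation:
Final LEFT:  [juliet, foxtrot, golf, bravo, alpha]
Final RIGHT: [charlie, echo, delta, echo, alpha]
i=0: L=juliet, R=charlie=BASE -> take LEFT -> juliet
i=1: BASE=india L=foxtrot R=echo all differ -> CONFLICT
i=2: L=golf, R=delta=BASE -> take LEFT -> golf
i=3: L=bravo, R=echo=BASE -> take LEFT -> bravo
i=4: L=alpha R=alpha -> agree -> alpha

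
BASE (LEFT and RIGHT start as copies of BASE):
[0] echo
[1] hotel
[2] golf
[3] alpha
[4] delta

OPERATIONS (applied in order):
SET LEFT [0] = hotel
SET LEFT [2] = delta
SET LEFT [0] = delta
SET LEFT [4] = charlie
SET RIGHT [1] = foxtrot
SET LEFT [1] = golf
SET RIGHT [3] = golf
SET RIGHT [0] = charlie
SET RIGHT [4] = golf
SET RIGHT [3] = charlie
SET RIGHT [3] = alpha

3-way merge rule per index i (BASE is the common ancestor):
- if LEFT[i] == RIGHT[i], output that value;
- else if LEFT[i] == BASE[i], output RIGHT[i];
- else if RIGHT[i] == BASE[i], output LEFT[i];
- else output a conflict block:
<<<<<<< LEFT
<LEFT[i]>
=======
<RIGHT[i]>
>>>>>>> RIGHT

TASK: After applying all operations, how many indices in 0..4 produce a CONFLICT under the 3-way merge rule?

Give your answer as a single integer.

Answer: 3

Derivation:
Final LEFT:  [delta, golf, delta, alpha, charlie]
Final RIGHT: [charlie, foxtrot, golf, alpha, golf]
i=0: BASE=echo L=delta R=charlie all differ -> CONFLICT
i=1: BASE=hotel L=golf R=foxtrot all differ -> CONFLICT
i=2: L=delta, R=golf=BASE -> take LEFT -> delta
i=3: L=alpha R=alpha -> agree -> alpha
i=4: BASE=delta L=charlie R=golf all differ -> CONFLICT
Conflict count: 3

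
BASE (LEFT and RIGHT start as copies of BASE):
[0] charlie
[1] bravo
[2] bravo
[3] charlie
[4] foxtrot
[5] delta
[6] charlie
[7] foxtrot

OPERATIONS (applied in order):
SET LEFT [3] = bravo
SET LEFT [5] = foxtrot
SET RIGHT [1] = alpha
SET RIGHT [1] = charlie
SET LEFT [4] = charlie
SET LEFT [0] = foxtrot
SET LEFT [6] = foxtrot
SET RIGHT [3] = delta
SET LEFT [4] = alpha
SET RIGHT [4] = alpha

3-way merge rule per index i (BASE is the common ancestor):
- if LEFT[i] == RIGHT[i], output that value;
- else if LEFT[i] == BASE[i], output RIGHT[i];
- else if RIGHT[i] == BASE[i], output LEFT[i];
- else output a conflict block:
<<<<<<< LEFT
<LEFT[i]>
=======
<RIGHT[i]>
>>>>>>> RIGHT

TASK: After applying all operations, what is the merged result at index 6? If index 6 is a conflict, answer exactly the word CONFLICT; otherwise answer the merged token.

Final LEFT:  [foxtrot, bravo, bravo, bravo, alpha, foxtrot, foxtrot, foxtrot]
Final RIGHT: [charlie, charlie, bravo, delta, alpha, delta, charlie, foxtrot]
i=0: L=foxtrot, R=charlie=BASE -> take LEFT -> foxtrot
i=1: L=bravo=BASE, R=charlie -> take RIGHT -> charlie
i=2: L=bravo R=bravo -> agree -> bravo
i=3: BASE=charlie L=bravo R=delta all differ -> CONFLICT
i=4: L=alpha R=alpha -> agree -> alpha
i=5: L=foxtrot, R=delta=BASE -> take LEFT -> foxtrot
i=6: L=foxtrot, R=charlie=BASE -> take LEFT -> foxtrot
i=7: L=foxtrot R=foxtrot -> agree -> foxtrot
Index 6 -> foxtrot

Answer: foxtrot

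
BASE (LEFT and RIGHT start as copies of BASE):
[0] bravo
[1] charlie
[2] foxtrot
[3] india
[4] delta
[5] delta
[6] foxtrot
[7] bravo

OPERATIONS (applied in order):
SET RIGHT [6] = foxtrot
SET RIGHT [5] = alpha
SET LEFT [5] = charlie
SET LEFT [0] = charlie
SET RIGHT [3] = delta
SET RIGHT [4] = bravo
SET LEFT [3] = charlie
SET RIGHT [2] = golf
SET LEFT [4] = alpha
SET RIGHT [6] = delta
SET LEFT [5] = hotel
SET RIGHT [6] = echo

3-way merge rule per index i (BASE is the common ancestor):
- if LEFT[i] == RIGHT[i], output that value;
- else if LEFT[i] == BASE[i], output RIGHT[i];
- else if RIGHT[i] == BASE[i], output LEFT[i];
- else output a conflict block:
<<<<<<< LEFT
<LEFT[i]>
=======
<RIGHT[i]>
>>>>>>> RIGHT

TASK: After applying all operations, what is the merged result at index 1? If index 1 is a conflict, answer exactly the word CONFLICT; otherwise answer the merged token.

Answer: charlie

Derivation:
Final LEFT:  [charlie, charlie, foxtrot, charlie, alpha, hotel, foxtrot, bravo]
Final RIGHT: [bravo, charlie, golf, delta, bravo, alpha, echo, bravo]
i=0: L=charlie, R=bravo=BASE -> take LEFT -> charlie
i=1: L=charlie R=charlie -> agree -> charlie
i=2: L=foxtrot=BASE, R=golf -> take RIGHT -> golf
i=3: BASE=india L=charlie R=delta all differ -> CONFLICT
i=4: BASE=delta L=alpha R=bravo all differ -> CONFLICT
i=5: BASE=delta L=hotel R=alpha all differ -> CONFLICT
i=6: L=foxtrot=BASE, R=echo -> take RIGHT -> echo
i=7: L=bravo R=bravo -> agree -> bravo
Index 1 -> charlie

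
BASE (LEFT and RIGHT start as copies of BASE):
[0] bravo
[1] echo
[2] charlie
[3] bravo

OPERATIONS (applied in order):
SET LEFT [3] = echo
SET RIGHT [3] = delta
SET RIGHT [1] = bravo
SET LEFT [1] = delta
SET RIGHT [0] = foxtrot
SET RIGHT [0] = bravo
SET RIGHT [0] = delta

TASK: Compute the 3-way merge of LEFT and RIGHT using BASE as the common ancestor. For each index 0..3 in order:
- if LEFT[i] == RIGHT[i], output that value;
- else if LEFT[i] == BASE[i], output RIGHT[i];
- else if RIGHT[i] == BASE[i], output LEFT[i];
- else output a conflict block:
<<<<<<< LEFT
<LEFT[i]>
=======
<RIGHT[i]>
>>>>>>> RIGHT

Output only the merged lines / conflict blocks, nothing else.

Final LEFT:  [bravo, delta, charlie, echo]
Final RIGHT: [delta, bravo, charlie, delta]
i=0: L=bravo=BASE, R=delta -> take RIGHT -> delta
i=1: BASE=echo L=delta R=bravo all differ -> CONFLICT
i=2: L=charlie R=charlie -> agree -> charlie
i=3: BASE=bravo L=echo R=delta all differ -> CONFLICT

Answer: delta
<<<<<<< LEFT
delta
=======
bravo
>>>>>>> RIGHT
charlie
<<<<<<< LEFT
echo
=======
delta
>>>>>>> RIGHT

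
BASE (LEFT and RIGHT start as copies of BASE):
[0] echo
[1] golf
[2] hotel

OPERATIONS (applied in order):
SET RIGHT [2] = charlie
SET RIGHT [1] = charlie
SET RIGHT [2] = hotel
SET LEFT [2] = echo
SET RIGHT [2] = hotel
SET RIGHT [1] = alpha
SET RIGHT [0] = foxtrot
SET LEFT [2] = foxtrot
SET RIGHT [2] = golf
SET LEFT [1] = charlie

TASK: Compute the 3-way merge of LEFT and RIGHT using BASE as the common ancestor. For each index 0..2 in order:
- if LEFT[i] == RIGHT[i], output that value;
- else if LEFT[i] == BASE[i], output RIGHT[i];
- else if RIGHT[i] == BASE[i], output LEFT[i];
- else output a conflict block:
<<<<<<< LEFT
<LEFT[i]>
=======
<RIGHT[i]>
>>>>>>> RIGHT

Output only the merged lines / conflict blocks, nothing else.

Final LEFT:  [echo, charlie, foxtrot]
Final RIGHT: [foxtrot, alpha, golf]
i=0: L=echo=BASE, R=foxtrot -> take RIGHT -> foxtrot
i=1: BASE=golf L=charlie R=alpha all differ -> CONFLICT
i=2: BASE=hotel L=foxtrot R=golf all differ -> CONFLICT

Answer: foxtrot
<<<<<<< LEFT
charlie
=======
alpha
>>>>>>> RIGHT
<<<<<<< LEFT
foxtrot
=======
golf
>>>>>>> RIGHT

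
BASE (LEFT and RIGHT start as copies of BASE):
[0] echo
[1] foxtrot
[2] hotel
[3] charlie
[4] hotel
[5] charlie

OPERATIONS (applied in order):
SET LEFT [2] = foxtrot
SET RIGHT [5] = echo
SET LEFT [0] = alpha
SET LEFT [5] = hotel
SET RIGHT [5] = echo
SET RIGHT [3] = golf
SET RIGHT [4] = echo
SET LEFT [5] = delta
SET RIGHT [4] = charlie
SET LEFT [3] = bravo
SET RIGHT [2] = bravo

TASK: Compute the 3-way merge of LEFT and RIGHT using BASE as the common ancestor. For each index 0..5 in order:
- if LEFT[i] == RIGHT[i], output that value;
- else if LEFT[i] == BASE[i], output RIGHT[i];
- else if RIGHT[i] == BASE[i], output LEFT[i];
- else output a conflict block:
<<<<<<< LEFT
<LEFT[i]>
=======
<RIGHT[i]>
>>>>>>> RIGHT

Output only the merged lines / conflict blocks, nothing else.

Answer: alpha
foxtrot
<<<<<<< LEFT
foxtrot
=======
bravo
>>>>>>> RIGHT
<<<<<<< LEFT
bravo
=======
golf
>>>>>>> RIGHT
charlie
<<<<<<< LEFT
delta
=======
echo
>>>>>>> RIGHT

Derivation:
Final LEFT:  [alpha, foxtrot, foxtrot, bravo, hotel, delta]
Final RIGHT: [echo, foxtrot, bravo, golf, charlie, echo]
i=0: L=alpha, R=echo=BASE -> take LEFT -> alpha
i=1: L=foxtrot R=foxtrot -> agree -> foxtrot
i=2: BASE=hotel L=foxtrot R=bravo all differ -> CONFLICT
i=3: BASE=charlie L=bravo R=golf all differ -> CONFLICT
i=4: L=hotel=BASE, R=charlie -> take RIGHT -> charlie
i=5: BASE=charlie L=delta R=echo all differ -> CONFLICT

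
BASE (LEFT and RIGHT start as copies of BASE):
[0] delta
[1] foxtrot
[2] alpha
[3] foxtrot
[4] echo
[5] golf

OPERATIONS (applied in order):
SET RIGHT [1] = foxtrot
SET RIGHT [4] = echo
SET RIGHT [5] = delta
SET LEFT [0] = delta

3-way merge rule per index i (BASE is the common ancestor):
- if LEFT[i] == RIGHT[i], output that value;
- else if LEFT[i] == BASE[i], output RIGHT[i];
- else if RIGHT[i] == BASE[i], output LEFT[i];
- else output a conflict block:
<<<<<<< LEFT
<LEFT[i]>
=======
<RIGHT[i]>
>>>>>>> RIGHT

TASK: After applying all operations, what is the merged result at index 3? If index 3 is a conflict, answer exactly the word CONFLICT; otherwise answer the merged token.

Final LEFT:  [delta, foxtrot, alpha, foxtrot, echo, golf]
Final RIGHT: [delta, foxtrot, alpha, foxtrot, echo, delta]
i=0: L=delta R=delta -> agree -> delta
i=1: L=foxtrot R=foxtrot -> agree -> foxtrot
i=2: L=alpha R=alpha -> agree -> alpha
i=3: L=foxtrot R=foxtrot -> agree -> foxtrot
i=4: L=echo R=echo -> agree -> echo
i=5: L=golf=BASE, R=delta -> take RIGHT -> delta
Index 3 -> foxtrot

Answer: foxtrot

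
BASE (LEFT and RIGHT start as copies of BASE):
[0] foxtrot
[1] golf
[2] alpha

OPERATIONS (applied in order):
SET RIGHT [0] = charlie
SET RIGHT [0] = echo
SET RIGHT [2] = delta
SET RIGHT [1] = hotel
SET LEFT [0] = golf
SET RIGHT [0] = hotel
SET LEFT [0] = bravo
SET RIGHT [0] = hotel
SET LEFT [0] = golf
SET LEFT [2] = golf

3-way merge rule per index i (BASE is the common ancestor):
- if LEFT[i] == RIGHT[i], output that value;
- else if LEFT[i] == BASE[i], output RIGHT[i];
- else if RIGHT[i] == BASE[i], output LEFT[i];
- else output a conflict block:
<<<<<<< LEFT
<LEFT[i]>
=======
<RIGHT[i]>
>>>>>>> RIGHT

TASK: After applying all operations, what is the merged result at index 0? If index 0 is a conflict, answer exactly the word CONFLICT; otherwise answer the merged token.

Answer: CONFLICT

Derivation:
Final LEFT:  [golf, golf, golf]
Final RIGHT: [hotel, hotel, delta]
i=0: BASE=foxtrot L=golf R=hotel all differ -> CONFLICT
i=1: L=golf=BASE, R=hotel -> take RIGHT -> hotel
i=2: BASE=alpha L=golf R=delta all differ -> CONFLICT
Index 0 -> CONFLICT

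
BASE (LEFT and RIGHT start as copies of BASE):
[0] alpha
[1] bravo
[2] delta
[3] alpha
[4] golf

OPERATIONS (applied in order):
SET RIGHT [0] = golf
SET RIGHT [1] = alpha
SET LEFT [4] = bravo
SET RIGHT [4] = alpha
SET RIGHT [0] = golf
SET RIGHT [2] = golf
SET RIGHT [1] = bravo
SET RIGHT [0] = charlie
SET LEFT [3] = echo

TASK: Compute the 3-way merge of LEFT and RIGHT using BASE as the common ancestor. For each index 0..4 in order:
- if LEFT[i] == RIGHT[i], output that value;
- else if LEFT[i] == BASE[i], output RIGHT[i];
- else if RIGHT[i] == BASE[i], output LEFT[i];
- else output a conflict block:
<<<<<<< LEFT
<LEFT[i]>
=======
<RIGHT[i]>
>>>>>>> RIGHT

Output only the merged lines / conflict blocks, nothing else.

Final LEFT:  [alpha, bravo, delta, echo, bravo]
Final RIGHT: [charlie, bravo, golf, alpha, alpha]
i=0: L=alpha=BASE, R=charlie -> take RIGHT -> charlie
i=1: L=bravo R=bravo -> agree -> bravo
i=2: L=delta=BASE, R=golf -> take RIGHT -> golf
i=3: L=echo, R=alpha=BASE -> take LEFT -> echo
i=4: BASE=golf L=bravo R=alpha all differ -> CONFLICT

Answer: charlie
bravo
golf
echo
<<<<<<< LEFT
bravo
=======
alpha
>>>>>>> RIGHT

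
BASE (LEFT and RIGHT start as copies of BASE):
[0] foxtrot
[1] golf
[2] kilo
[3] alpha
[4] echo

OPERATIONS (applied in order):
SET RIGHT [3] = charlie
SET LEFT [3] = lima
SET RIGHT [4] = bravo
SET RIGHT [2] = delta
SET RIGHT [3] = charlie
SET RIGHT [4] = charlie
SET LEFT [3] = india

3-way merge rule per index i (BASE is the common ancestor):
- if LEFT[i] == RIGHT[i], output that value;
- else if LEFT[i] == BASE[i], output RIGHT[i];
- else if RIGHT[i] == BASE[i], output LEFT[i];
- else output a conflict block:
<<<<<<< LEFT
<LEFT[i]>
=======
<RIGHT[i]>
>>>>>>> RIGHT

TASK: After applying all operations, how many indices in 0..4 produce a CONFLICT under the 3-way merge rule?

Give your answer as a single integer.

Final LEFT:  [foxtrot, golf, kilo, india, echo]
Final RIGHT: [foxtrot, golf, delta, charlie, charlie]
i=0: L=foxtrot R=foxtrot -> agree -> foxtrot
i=1: L=golf R=golf -> agree -> golf
i=2: L=kilo=BASE, R=delta -> take RIGHT -> delta
i=3: BASE=alpha L=india R=charlie all differ -> CONFLICT
i=4: L=echo=BASE, R=charlie -> take RIGHT -> charlie
Conflict count: 1

Answer: 1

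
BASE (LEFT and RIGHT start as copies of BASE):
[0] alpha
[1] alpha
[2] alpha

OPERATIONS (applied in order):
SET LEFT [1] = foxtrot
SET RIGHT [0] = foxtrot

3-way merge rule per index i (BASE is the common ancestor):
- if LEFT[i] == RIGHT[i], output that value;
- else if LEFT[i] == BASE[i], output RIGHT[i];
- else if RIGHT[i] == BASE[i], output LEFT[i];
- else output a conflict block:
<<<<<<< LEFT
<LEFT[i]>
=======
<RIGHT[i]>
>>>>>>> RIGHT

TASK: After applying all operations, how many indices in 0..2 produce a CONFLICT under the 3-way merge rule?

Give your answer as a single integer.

Final LEFT:  [alpha, foxtrot, alpha]
Final RIGHT: [foxtrot, alpha, alpha]
i=0: L=alpha=BASE, R=foxtrot -> take RIGHT -> foxtrot
i=1: L=foxtrot, R=alpha=BASE -> take LEFT -> foxtrot
i=2: L=alpha R=alpha -> agree -> alpha
Conflict count: 0

Answer: 0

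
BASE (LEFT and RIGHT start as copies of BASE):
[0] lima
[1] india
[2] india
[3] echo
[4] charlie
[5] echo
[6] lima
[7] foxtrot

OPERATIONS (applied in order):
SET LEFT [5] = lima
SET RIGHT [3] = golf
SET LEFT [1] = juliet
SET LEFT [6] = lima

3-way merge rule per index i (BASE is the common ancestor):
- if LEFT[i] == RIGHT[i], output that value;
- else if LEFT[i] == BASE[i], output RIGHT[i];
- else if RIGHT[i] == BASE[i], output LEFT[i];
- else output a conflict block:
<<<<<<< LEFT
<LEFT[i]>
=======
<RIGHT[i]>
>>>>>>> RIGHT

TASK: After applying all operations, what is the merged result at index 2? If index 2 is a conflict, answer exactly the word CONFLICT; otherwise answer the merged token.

Final LEFT:  [lima, juliet, india, echo, charlie, lima, lima, foxtrot]
Final RIGHT: [lima, india, india, golf, charlie, echo, lima, foxtrot]
i=0: L=lima R=lima -> agree -> lima
i=1: L=juliet, R=india=BASE -> take LEFT -> juliet
i=2: L=india R=india -> agree -> india
i=3: L=echo=BASE, R=golf -> take RIGHT -> golf
i=4: L=charlie R=charlie -> agree -> charlie
i=5: L=lima, R=echo=BASE -> take LEFT -> lima
i=6: L=lima R=lima -> agree -> lima
i=7: L=foxtrot R=foxtrot -> agree -> foxtrot
Index 2 -> india

Answer: india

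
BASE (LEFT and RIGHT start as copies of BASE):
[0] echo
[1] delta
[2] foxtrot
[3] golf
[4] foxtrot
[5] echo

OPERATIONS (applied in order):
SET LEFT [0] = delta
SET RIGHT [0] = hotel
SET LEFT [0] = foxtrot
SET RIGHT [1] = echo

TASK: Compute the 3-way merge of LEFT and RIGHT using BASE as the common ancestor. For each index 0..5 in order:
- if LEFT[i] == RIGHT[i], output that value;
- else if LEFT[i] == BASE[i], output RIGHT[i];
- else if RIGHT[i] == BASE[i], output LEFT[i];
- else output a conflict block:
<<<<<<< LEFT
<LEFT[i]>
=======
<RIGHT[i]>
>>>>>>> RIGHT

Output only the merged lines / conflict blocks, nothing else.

Final LEFT:  [foxtrot, delta, foxtrot, golf, foxtrot, echo]
Final RIGHT: [hotel, echo, foxtrot, golf, foxtrot, echo]
i=0: BASE=echo L=foxtrot R=hotel all differ -> CONFLICT
i=1: L=delta=BASE, R=echo -> take RIGHT -> echo
i=2: L=foxtrot R=foxtrot -> agree -> foxtrot
i=3: L=golf R=golf -> agree -> golf
i=4: L=foxtrot R=foxtrot -> agree -> foxtrot
i=5: L=echo R=echo -> agree -> echo

Answer: <<<<<<< LEFT
foxtrot
=======
hotel
>>>>>>> RIGHT
echo
foxtrot
golf
foxtrot
echo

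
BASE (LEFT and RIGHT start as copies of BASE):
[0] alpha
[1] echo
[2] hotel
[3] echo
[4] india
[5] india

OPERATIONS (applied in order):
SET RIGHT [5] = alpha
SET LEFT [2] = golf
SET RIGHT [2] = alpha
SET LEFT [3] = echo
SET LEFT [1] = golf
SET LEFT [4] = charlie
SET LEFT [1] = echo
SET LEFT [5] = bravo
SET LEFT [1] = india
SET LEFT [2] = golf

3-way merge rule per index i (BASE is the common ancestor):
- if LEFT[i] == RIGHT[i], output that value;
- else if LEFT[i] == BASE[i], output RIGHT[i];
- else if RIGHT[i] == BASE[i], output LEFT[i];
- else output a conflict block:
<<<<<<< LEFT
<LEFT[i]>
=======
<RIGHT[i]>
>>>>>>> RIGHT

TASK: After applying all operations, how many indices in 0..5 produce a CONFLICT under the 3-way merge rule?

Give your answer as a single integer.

Final LEFT:  [alpha, india, golf, echo, charlie, bravo]
Final RIGHT: [alpha, echo, alpha, echo, india, alpha]
i=0: L=alpha R=alpha -> agree -> alpha
i=1: L=india, R=echo=BASE -> take LEFT -> india
i=2: BASE=hotel L=golf R=alpha all differ -> CONFLICT
i=3: L=echo R=echo -> agree -> echo
i=4: L=charlie, R=india=BASE -> take LEFT -> charlie
i=5: BASE=india L=bravo R=alpha all differ -> CONFLICT
Conflict count: 2

Answer: 2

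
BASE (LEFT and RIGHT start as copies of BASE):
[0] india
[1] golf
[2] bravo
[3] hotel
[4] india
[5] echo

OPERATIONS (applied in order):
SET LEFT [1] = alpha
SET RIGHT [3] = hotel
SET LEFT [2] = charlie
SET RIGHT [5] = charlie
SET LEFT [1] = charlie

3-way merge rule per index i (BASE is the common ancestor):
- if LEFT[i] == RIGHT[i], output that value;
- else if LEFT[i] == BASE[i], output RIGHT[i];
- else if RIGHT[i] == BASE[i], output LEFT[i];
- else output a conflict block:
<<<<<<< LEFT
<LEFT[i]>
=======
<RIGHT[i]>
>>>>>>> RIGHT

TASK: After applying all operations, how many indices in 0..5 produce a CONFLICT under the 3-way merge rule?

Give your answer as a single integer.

Final LEFT:  [india, charlie, charlie, hotel, india, echo]
Final RIGHT: [india, golf, bravo, hotel, india, charlie]
i=0: L=india R=india -> agree -> india
i=1: L=charlie, R=golf=BASE -> take LEFT -> charlie
i=2: L=charlie, R=bravo=BASE -> take LEFT -> charlie
i=3: L=hotel R=hotel -> agree -> hotel
i=4: L=india R=india -> agree -> india
i=5: L=echo=BASE, R=charlie -> take RIGHT -> charlie
Conflict count: 0

Answer: 0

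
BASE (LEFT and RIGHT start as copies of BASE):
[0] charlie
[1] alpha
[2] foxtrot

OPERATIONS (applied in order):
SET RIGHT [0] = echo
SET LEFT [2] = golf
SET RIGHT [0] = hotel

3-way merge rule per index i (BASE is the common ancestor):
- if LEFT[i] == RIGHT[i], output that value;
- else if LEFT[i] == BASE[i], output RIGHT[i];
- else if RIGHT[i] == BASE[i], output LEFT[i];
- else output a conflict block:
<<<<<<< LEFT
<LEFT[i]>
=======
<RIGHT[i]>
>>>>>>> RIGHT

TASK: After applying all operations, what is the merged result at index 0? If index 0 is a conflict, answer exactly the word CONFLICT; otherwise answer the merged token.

Answer: hotel

Derivation:
Final LEFT:  [charlie, alpha, golf]
Final RIGHT: [hotel, alpha, foxtrot]
i=0: L=charlie=BASE, R=hotel -> take RIGHT -> hotel
i=1: L=alpha R=alpha -> agree -> alpha
i=2: L=golf, R=foxtrot=BASE -> take LEFT -> golf
Index 0 -> hotel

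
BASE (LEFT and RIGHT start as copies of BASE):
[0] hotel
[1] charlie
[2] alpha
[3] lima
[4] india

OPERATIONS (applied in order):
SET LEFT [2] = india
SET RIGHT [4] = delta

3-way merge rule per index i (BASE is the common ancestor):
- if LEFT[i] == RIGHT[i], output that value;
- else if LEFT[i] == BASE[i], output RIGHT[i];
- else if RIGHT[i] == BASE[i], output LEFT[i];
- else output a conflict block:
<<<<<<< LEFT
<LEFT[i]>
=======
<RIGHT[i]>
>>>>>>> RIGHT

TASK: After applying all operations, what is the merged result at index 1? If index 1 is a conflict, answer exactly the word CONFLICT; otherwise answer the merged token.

Answer: charlie

Derivation:
Final LEFT:  [hotel, charlie, india, lima, india]
Final RIGHT: [hotel, charlie, alpha, lima, delta]
i=0: L=hotel R=hotel -> agree -> hotel
i=1: L=charlie R=charlie -> agree -> charlie
i=2: L=india, R=alpha=BASE -> take LEFT -> india
i=3: L=lima R=lima -> agree -> lima
i=4: L=india=BASE, R=delta -> take RIGHT -> delta
Index 1 -> charlie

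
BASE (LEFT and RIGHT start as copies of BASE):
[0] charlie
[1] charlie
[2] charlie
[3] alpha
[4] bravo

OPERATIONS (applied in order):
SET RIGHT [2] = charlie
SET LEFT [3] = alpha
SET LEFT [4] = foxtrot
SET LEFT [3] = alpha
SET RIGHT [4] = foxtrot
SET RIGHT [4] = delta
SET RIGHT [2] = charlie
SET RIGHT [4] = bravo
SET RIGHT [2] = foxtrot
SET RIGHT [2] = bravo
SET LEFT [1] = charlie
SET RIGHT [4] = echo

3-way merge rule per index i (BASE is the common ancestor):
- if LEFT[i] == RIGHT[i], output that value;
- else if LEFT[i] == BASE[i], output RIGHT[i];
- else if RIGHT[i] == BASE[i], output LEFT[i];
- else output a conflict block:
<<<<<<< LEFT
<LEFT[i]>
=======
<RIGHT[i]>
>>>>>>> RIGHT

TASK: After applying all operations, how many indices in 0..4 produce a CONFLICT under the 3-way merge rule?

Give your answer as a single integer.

Final LEFT:  [charlie, charlie, charlie, alpha, foxtrot]
Final RIGHT: [charlie, charlie, bravo, alpha, echo]
i=0: L=charlie R=charlie -> agree -> charlie
i=1: L=charlie R=charlie -> agree -> charlie
i=2: L=charlie=BASE, R=bravo -> take RIGHT -> bravo
i=3: L=alpha R=alpha -> agree -> alpha
i=4: BASE=bravo L=foxtrot R=echo all differ -> CONFLICT
Conflict count: 1

Answer: 1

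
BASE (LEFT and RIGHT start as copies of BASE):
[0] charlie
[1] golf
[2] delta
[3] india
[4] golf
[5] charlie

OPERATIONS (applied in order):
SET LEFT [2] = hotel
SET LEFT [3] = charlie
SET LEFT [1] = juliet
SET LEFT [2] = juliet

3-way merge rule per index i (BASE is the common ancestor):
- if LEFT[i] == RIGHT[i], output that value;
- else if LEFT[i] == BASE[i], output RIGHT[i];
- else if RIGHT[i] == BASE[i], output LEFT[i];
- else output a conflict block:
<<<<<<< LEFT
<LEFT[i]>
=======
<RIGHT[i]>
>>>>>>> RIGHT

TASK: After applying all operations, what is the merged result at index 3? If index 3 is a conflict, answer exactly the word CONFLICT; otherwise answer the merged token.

Final LEFT:  [charlie, juliet, juliet, charlie, golf, charlie]
Final RIGHT: [charlie, golf, delta, india, golf, charlie]
i=0: L=charlie R=charlie -> agree -> charlie
i=1: L=juliet, R=golf=BASE -> take LEFT -> juliet
i=2: L=juliet, R=delta=BASE -> take LEFT -> juliet
i=3: L=charlie, R=india=BASE -> take LEFT -> charlie
i=4: L=golf R=golf -> agree -> golf
i=5: L=charlie R=charlie -> agree -> charlie
Index 3 -> charlie

Answer: charlie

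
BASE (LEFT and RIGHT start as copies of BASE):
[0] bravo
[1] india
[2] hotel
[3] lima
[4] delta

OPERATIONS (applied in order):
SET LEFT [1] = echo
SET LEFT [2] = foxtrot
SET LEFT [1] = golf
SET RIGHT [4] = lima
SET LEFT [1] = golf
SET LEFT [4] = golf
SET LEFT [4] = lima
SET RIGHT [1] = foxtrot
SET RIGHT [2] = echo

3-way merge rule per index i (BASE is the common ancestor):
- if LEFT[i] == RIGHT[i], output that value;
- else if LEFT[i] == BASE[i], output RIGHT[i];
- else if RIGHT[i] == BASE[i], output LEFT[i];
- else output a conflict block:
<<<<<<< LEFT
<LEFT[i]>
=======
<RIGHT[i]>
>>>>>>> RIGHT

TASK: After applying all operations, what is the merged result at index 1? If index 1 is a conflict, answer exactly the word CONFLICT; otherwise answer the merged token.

Answer: CONFLICT

Derivation:
Final LEFT:  [bravo, golf, foxtrot, lima, lima]
Final RIGHT: [bravo, foxtrot, echo, lima, lima]
i=0: L=bravo R=bravo -> agree -> bravo
i=1: BASE=india L=golf R=foxtrot all differ -> CONFLICT
i=2: BASE=hotel L=foxtrot R=echo all differ -> CONFLICT
i=3: L=lima R=lima -> agree -> lima
i=4: L=lima R=lima -> agree -> lima
Index 1 -> CONFLICT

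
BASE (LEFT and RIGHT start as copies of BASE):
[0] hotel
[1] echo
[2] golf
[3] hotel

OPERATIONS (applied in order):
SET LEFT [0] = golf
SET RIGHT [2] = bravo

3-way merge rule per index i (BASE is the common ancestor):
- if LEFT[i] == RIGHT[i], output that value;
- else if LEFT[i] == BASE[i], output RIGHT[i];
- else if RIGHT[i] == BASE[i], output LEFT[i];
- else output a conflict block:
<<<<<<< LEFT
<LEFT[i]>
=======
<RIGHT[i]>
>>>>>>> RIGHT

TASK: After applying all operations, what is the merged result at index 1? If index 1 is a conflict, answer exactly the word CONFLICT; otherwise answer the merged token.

Final LEFT:  [golf, echo, golf, hotel]
Final RIGHT: [hotel, echo, bravo, hotel]
i=0: L=golf, R=hotel=BASE -> take LEFT -> golf
i=1: L=echo R=echo -> agree -> echo
i=2: L=golf=BASE, R=bravo -> take RIGHT -> bravo
i=3: L=hotel R=hotel -> agree -> hotel
Index 1 -> echo

Answer: echo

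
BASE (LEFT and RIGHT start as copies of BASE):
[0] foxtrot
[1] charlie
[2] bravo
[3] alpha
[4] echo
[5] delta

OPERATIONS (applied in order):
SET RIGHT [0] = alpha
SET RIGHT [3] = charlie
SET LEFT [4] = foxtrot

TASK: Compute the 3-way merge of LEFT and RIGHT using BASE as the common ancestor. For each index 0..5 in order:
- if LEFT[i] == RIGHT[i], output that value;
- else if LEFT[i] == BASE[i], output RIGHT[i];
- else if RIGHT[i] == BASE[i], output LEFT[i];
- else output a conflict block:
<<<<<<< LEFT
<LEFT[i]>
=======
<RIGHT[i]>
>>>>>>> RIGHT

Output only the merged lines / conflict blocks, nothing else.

Final LEFT:  [foxtrot, charlie, bravo, alpha, foxtrot, delta]
Final RIGHT: [alpha, charlie, bravo, charlie, echo, delta]
i=0: L=foxtrot=BASE, R=alpha -> take RIGHT -> alpha
i=1: L=charlie R=charlie -> agree -> charlie
i=2: L=bravo R=bravo -> agree -> bravo
i=3: L=alpha=BASE, R=charlie -> take RIGHT -> charlie
i=4: L=foxtrot, R=echo=BASE -> take LEFT -> foxtrot
i=5: L=delta R=delta -> agree -> delta

Answer: alpha
charlie
bravo
charlie
foxtrot
delta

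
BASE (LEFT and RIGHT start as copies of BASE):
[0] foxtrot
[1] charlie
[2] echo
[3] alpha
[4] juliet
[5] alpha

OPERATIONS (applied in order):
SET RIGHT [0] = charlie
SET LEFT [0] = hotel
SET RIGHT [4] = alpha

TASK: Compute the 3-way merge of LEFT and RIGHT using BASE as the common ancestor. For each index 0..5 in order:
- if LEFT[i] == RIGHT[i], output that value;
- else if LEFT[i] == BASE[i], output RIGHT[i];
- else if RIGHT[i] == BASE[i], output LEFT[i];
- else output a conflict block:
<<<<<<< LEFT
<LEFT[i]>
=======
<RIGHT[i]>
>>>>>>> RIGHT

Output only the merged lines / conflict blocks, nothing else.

Final LEFT:  [hotel, charlie, echo, alpha, juliet, alpha]
Final RIGHT: [charlie, charlie, echo, alpha, alpha, alpha]
i=0: BASE=foxtrot L=hotel R=charlie all differ -> CONFLICT
i=1: L=charlie R=charlie -> agree -> charlie
i=2: L=echo R=echo -> agree -> echo
i=3: L=alpha R=alpha -> agree -> alpha
i=4: L=juliet=BASE, R=alpha -> take RIGHT -> alpha
i=5: L=alpha R=alpha -> agree -> alpha

Answer: <<<<<<< LEFT
hotel
=======
charlie
>>>>>>> RIGHT
charlie
echo
alpha
alpha
alpha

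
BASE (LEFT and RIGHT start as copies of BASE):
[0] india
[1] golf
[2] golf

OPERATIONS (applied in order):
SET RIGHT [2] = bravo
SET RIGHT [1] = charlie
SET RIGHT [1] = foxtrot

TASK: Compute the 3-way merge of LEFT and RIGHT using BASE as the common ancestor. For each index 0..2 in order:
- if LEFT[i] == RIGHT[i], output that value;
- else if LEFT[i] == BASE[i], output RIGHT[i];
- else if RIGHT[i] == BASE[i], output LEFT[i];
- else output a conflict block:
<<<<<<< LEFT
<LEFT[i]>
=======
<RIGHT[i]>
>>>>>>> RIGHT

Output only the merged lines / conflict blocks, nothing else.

Final LEFT:  [india, golf, golf]
Final RIGHT: [india, foxtrot, bravo]
i=0: L=india R=india -> agree -> india
i=1: L=golf=BASE, R=foxtrot -> take RIGHT -> foxtrot
i=2: L=golf=BASE, R=bravo -> take RIGHT -> bravo

Answer: india
foxtrot
bravo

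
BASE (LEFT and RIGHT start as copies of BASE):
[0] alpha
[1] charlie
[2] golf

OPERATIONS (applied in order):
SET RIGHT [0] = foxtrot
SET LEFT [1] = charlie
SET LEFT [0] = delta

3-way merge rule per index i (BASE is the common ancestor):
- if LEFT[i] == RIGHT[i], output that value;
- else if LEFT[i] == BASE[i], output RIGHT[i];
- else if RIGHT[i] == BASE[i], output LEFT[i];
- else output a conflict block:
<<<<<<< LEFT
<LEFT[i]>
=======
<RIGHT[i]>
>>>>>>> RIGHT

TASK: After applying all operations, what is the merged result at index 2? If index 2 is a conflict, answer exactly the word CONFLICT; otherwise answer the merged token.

Answer: golf

Derivation:
Final LEFT:  [delta, charlie, golf]
Final RIGHT: [foxtrot, charlie, golf]
i=0: BASE=alpha L=delta R=foxtrot all differ -> CONFLICT
i=1: L=charlie R=charlie -> agree -> charlie
i=2: L=golf R=golf -> agree -> golf
Index 2 -> golf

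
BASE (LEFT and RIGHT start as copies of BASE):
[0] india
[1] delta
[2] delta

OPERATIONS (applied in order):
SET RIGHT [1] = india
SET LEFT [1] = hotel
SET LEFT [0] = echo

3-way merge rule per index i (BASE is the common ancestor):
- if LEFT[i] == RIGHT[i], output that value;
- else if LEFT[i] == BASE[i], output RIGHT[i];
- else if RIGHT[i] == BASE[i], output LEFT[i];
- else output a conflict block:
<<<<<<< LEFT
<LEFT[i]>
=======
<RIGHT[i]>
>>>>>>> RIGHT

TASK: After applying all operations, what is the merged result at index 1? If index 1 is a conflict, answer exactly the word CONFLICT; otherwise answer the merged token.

Final LEFT:  [echo, hotel, delta]
Final RIGHT: [india, india, delta]
i=0: L=echo, R=india=BASE -> take LEFT -> echo
i=1: BASE=delta L=hotel R=india all differ -> CONFLICT
i=2: L=delta R=delta -> agree -> delta
Index 1 -> CONFLICT

Answer: CONFLICT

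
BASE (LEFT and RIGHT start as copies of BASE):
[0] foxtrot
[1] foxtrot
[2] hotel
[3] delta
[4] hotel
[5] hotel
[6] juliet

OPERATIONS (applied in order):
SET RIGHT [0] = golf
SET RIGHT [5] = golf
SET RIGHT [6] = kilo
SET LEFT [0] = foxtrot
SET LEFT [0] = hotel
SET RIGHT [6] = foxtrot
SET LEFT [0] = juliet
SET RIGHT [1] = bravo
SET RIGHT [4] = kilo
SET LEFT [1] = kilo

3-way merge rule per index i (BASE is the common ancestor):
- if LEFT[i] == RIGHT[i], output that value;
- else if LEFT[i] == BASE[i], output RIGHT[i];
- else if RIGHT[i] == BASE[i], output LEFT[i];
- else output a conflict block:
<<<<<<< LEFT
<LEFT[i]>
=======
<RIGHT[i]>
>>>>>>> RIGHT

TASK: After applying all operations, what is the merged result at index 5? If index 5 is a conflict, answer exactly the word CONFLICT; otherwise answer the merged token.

Answer: golf

Derivation:
Final LEFT:  [juliet, kilo, hotel, delta, hotel, hotel, juliet]
Final RIGHT: [golf, bravo, hotel, delta, kilo, golf, foxtrot]
i=0: BASE=foxtrot L=juliet R=golf all differ -> CONFLICT
i=1: BASE=foxtrot L=kilo R=bravo all differ -> CONFLICT
i=2: L=hotel R=hotel -> agree -> hotel
i=3: L=delta R=delta -> agree -> delta
i=4: L=hotel=BASE, R=kilo -> take RIGHT -> kilo
i=5: L=hotel=BASE, R=golf -> take RIGHT -> golf
i=6: L=juliet=BASE, R=foxtrot -> take RIGHT -> foxtrot
Index 5 -> golf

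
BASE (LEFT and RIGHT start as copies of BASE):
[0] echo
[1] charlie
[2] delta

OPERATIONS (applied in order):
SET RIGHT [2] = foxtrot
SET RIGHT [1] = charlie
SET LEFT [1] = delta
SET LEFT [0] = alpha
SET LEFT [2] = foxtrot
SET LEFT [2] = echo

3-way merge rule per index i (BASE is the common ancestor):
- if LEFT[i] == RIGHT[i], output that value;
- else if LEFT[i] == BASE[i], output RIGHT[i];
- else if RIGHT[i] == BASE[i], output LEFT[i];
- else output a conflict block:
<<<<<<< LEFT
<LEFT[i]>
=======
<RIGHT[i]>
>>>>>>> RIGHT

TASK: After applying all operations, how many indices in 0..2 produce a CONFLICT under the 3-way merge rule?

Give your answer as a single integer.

Final LEFT:  [alpha, delta, echo]
Final RIGHT: [echo, charlie, foxtrot]
i=0: L=alpha, R=echo=BASE -> take LEFT -> alpha
i=1: L=delta, R=charlie=BASE -> take LEFT -> delta
i=2: BASE=delta L=echo R=foxtrot all differ -> CONFLICT
Conflict count: 1

Answer: 1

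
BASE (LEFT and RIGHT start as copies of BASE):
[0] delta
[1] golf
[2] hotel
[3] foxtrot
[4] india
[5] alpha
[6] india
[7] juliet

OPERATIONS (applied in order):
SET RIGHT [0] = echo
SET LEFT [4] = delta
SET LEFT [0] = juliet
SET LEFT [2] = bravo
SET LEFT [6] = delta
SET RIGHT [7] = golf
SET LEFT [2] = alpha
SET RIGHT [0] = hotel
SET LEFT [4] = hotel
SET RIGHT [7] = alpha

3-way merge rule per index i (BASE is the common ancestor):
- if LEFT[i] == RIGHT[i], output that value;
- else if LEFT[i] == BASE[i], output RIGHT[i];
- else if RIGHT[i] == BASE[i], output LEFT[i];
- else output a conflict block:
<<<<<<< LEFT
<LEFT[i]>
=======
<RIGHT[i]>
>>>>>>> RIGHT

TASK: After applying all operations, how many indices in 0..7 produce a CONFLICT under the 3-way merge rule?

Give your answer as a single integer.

Answer: 1

Derivation:
Final LEFT:  [juliet, golf, alpha, foxtrot, hotel, alpha, delta, juliet]
Final RIGHT: [hotel, golf, hotel, foxtrot, india, alpha, india, alpha]
i=0: BASE=delta L=juliet R=hotel all differ -> CONFLICT
i=1: L=golf R=golf -> agree -> golf
i=2: L=alpha, R=hotel=BASE -> take LEFT -> alpha
i=3: L=foxtrot R=foxtrot -> agree -> foxtrot
i=4: L=hotel, R=india=BASE -> take LEFT -> hotel
i=5: L=alpha R=alpha -> agree -> alpha
i=6: L=delta, R=india=BASE -> take LEFT -> delta
i=7: L=juliet=BASE, R=alpha -> take RIGHT -> alpha
Conflict count: 1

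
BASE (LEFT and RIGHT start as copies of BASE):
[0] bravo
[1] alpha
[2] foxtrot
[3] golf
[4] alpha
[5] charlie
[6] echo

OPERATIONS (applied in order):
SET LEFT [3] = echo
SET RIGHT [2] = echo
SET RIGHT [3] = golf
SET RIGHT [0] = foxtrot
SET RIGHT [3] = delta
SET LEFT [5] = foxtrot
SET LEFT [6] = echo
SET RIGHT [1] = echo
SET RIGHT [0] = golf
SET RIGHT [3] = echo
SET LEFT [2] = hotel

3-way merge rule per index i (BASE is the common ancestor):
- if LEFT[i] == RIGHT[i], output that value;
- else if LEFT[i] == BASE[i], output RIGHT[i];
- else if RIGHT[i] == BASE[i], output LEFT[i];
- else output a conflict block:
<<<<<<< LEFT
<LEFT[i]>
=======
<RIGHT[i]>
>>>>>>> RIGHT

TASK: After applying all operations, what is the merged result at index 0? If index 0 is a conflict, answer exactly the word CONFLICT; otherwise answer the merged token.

Final LEFT:  [bravo, alpha, hotel, echo, alpha, foxtrot, echo]
Final RIGHT: [golf, echo, echo, echo, alpha, charlie, echo]
i=0: L=bravo=BASE, R=golf -> take RIGHT -> golf
i=1: L=alpha=BASE, R=echo -> take RIGHT -> echo
i=2: BASE=foxtrot L=hotel R=echo all differ -> CONFLICT
i=3: L=echo R=echo -> agree -> echo
i=4: L=alpha R=alpha -> agree -> alpha
i=5: L=foxtrot, R=charlie=BASE -> take LEFT -> foxtrot
i=6: L=echo R=echo -> agree -> echo
Index 0 -> golf

Answer: golf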